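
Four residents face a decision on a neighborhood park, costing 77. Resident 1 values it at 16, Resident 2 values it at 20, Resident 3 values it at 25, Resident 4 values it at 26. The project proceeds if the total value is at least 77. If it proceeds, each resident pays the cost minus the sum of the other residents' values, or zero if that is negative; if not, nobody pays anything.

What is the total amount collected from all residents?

Total value 87 ≥ cost 77, so it is built.
Resident 1: others sum to 71; max(0, 77 - 71) = 6.
Resident 2: others sum to 67; max(0, 77 - 67) = 10.
Resident 3: others sum to 62; max(0, 77 - 62) = 15.
Resident 4: others sum to 61; max(0, 77 - 61) = 16.
Total collected = 6 + 10 + 15 + 16 = 47.

47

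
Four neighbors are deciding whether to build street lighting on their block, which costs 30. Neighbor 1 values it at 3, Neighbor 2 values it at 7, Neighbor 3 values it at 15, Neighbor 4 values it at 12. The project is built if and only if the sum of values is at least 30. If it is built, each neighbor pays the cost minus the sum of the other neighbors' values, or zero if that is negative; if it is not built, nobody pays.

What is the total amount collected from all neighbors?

Total value 37 ≥ cost 30, so it is built.
Neighbor 1: others sum to 34; max(0, 30 - 34) = 0.
Neighbor 2: others sum to 30; max(0, 30 - 30) = 0.
Neighbor 3: others sum to 22; max(0, 30 - 22) = 8.
Neighbor 4: others sum to 25; max(0, 30 - 25) = 5.
Total collected = 0 + 0 + 8 + 5 = 13.

13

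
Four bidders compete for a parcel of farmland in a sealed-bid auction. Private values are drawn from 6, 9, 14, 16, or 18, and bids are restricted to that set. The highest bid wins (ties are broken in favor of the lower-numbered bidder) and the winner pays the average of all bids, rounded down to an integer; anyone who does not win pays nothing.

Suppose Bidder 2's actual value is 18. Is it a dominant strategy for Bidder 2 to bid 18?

No

Consider the case where Bidder 1 bids 6, Bidder 3 bids 6 and Bidder 4 bids 6.
Truthful bid 18: wins, pays 9, utility 18 - 9 = 9.
Bid 9 instead: wins, pays 6, utility 18 - 6 = 12.
Since 12 > 9, bidding 9 is strictly better here, so truthful bidding is not dominant.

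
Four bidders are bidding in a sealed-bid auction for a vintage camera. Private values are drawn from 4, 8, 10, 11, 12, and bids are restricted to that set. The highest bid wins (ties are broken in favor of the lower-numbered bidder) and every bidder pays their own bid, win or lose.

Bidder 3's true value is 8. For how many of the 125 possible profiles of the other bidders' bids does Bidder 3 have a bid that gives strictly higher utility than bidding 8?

123

Others bid (4, 4, 10): truth gives -8; bid 10 gives -2 > -8. Violating.
Others bid (4, 4, 11): truth gives -8; bid 11 gives -3 > -8. Violating.
Others bid (4, 4, 12): truth gives -8; bid 4 gives -4 > -8. Violating.
Others bid (4, 8, 4): truth gives -8; bid 10 gives -2 > -8. Violating.
Others bid (4, 4, 4): truth gives 0; no alternative beats it.
Others bid (4, 4, 8): truth gives 0; no alternative beats it.
(Checking all 125 profiles: 123 have a profitable deviation, 2 do not.)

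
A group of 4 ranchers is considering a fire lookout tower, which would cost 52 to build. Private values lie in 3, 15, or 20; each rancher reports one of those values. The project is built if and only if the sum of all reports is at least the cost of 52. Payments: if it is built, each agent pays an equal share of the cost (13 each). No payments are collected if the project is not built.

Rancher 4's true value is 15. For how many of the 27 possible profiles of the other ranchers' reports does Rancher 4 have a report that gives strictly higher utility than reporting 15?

3

Others report (3, 15, 15): truth gives 0; report 20 gives 2 > 0. Violating.
Others report (15, 3, 15): truth gives 0; report 20 gives 2 > 0. Violating.
Others report (15, 15, 3): truth gives 0; report 20 gives 2 > 0. Violating.
Others report (3, 3, 3): truth gives 0; no alternative beats it.
Others report (3, 3, 15): truth gives 0; no alternative beats it.
(Checking all 27 profiles: 3 have a profitable deviation, 24 do not.)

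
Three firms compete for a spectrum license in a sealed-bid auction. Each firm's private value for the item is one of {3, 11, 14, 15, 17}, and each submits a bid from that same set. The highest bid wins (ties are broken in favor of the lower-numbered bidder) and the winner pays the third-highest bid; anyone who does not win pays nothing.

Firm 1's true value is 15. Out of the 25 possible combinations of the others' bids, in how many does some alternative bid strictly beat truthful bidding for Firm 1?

6

Others bid (3, 17): truth gives 0; bid 17 gives 12 > 0. Violating.
Others bid (11, 17): truth gives 0; bid 17 gives 4 > 0. Violating.
Others bid (14, 17): truth gives 0; bid 17 gives 1 > 0. Violating.
Others bid (17, 3): truth gives 0; bid 17 gives 12 > 0. Violating.
Others bid (3, 3): truth gives 12; no alternative beats it.
Others bid (3, 11): truth gives 12; no alternative beats it.
(Checking all 25 profiles: 6 have a profitable deviation, 19 do not.)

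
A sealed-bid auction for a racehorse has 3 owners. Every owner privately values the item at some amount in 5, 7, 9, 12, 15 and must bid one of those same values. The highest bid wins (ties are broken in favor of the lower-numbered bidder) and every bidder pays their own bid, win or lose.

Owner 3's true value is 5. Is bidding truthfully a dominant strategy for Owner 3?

No

Consider the case where Owner 1 bids 5 and Owner 2 bids 5.
Truthful bid 5: loses but pays 5, utility -5.
Bid 7 instead: wins, pays 7, utility 5 - 7 = -2.
Since -2 > -5, bidding 7 is strictly better here, so truthful bidding is not dominant.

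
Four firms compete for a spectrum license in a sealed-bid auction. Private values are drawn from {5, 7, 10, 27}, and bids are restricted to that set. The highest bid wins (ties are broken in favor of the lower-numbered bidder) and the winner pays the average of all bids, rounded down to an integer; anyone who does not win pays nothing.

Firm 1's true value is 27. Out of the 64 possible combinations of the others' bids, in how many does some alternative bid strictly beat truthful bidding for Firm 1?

27

Others bid (5, 5, 5): truth gives 17; bid 5 gives 22 > 17. Violating.
Others bid (5, 5, 7): truth gives 16; bid 7 gives 21 > 16. Violating.
Others bid (5, 5, 10): truth gives 16; bid 10 gives 20 > 16. Violating.
Others bid (5, 7, 5): truth gives 16; bid 7 gives 21 > 16. Violating.
Others bid (5, 5, 27): truth gives 11; no alternative beats it.
Others bid (5, 7, 27): truth gives 11; no alternative beats it.
(Checking all 64 profiles: 27 have a profitable deviation, 37 do not.)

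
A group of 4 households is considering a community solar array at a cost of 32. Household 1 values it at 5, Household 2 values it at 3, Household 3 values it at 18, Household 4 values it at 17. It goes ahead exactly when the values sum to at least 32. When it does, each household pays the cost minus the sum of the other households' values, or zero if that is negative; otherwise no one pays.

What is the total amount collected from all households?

13

Total value 43 ≥ cost 32, so it is built.
Household 1: others sum to 38; max(0, 32 - 38) = 0.
Household 2: others sum to 40; max(0, 32 - 40) = 0.
Household 3: others sum to 25; max(0, 32 - 25) = 7.
Household 4: others sum to 26; max(0, 32 - 26) = 6.
Total collected = 0 + 0 + 7 + 6 = 13.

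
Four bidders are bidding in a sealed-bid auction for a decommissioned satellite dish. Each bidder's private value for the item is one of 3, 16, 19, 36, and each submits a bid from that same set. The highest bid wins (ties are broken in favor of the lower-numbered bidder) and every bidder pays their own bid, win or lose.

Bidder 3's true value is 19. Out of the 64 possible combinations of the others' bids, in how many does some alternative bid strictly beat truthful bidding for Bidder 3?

54

Others bid (3, 3, 3): truth gives 0; bid 16 gives 3 > 0. Violating.
Others bid (3, 3, 16): truth gives 0; bid 16 gives 3 > 0. Violating.
Others bid (3, 3, 36): truth gives -19; bid 3 gives -3 > -19. Violating.
Others bid (3, 16, 36): truth gives -19; bid 3 gives -3 > -19. Violating.
Others bid (3, 3, 19): truth gives 0; no alternative beats it.
Others bid (3, 16, 3): truth gives 0; no alternative beats it.
(Checking all 64 profiles: 54 have a profitable deviation, 10 do not.)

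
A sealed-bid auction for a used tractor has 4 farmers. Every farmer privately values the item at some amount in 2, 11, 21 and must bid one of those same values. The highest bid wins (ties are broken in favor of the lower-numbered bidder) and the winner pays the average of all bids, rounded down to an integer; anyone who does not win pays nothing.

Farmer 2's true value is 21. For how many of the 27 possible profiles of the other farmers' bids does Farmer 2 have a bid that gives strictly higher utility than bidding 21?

4

Others bid (2, 2, 2): truth gives 15; bid 11 gives 17 > 15. Violating.
Others bid (2, 2, 11): truth gives 12; bid 11 gives 15 > 12. Violating.
Others bid (2, 11, 2): truth gives 12; bid 11 gives 15 > 12. Violating.
Others bid (2, 11, 11): truth gives 10; bid 11 gives 13 > 10. Violating.
Others bid (2, 2, 21): truth gives 10; no alternative beats it.
Others bid (2, 11, 21): truth gives 8; no alternative beats it.
(Checking all 27 profiles: 4 have a profitable deviation, 23 do not.)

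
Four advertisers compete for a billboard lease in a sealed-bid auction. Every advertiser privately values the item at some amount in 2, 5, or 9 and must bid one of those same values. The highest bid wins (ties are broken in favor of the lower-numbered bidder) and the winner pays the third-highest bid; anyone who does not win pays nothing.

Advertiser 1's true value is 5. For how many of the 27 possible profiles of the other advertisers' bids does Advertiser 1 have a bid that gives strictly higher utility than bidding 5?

Others bid (2, 2, 9): truth gives 0; bid 9 gives 3 > 0. Violating.
Others bid (2, 9, 2): truth gives 0; bid 9 gives 3 > 0. Violating.
Others bid (9, 2, 2): truth gives 0; bid 9 gives 3 > 0. Violating.
Others bid (2, 2, 2): truth gives 3; no alternative beats it.
Others bid (2, 2, 5): truth gives 3; no alternative beats it.
(Checking all 27 profiles: 3 have a profitable deviation, 24 do not.)

3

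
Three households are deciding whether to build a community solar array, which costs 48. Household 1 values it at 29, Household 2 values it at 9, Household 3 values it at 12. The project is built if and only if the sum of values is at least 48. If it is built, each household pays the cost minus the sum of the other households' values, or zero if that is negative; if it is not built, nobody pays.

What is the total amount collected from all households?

44

Total value 50 ≥ cost 48, so it is built.
Household 1: others sum to 21; max(0, 48 - 21) = 27.
Household 2: others sum to 41; max(0, 48 - 41) = 7.
Household 3: others sum to 38; max(0, 48 - 38) = 10.
Total collected = 27 + 7 + 10 = 44.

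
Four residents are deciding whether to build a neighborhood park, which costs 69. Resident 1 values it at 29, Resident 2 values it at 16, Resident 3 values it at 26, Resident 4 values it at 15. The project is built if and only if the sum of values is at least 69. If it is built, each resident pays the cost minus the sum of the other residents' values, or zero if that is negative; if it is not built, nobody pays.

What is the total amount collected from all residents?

21

Total value 86 ≥ cost 69, so it is built.
Resident 1: others sum to 57; max(0, 69 - 57) = 12.
Resident 2: others sum to 70; max(0, 69 - 70) = 0.
Resident 3: others sum to 60; max(0, 69 - 60) = 9.
Resident 4: others sum to 71; max(0, 69 - 71) = 0.
Total collected = 12 + 0 + 9 + 0 = 21.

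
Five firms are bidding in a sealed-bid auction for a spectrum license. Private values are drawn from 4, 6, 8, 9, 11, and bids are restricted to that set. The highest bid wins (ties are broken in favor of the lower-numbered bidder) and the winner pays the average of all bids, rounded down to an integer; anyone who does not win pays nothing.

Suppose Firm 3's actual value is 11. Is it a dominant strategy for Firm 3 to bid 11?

Consider the case where Firm 1 bids 4, Firm 2 bids 4, Firm 4 bids 4 and Firm 5 bids 4.
Truthful bid 11: wins, pays 5, utility 11 - 5 = 6.
Bid 6 instead: wins, pays 4, utility 11 - 4 = 7.
Since 7 > 6, bidding 6 is strictly better here, so truthful bidding is not dominant.

No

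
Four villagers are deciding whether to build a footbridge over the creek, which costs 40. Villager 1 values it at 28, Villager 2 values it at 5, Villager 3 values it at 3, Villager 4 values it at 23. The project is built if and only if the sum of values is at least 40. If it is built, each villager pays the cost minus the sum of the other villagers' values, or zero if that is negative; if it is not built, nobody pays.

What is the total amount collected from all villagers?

Total value 59 ≥ cost 40, so it is built.
Villager 1: others sum to 31; max(0, 40 - 31) = 9.
Villager 2: others sum to 54; max(0, 40 - 54) = 0.
Villager 3: others sum to 56; max(0, 40 - 56) = 0.
Villager 4: others sum to 36; max(0, 40 - 36) = 4.
Total collected = 9 + 0 + 0 + 4 = 13.

13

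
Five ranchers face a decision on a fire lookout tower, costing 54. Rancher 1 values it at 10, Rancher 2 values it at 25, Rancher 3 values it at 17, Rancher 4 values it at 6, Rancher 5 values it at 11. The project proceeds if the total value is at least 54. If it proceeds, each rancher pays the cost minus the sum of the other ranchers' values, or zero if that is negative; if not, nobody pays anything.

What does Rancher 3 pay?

2

Total value 69 ≥ cost 54, so the project is built.
The other ranchers' values sum to 52.
Cost minus that sum is 54 - 52 = 2.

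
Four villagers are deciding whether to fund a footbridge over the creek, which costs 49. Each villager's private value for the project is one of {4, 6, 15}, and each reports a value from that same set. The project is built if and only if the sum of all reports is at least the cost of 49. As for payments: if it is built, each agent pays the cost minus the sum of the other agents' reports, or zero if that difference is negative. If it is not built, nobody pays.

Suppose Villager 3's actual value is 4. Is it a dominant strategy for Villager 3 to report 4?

Yes

Check each profile of the others' reports and compare truth against every alternative report.
Others report (4, 4, 4): truth gives 0, best alternative gives 0.
Others report (4, 4, 6): truth gives 0, best alternative gives 0.
Others report (4, 4, 15): truth gives 0, best alternative gives 0.
Others report (4, 6, 4): truth gives 0, best alternative gives 0.
Others report (4, 6, 6): truth gives 0, best alternative gives 0.
Others report (4, 6, 15): truth gives 0, best alternative gives 0.
(Remaining 21 profiles checked similarly; truth is weakly best in each.)
In every case the truthful report is at least as good as any alternative, so it is a dominant strategy.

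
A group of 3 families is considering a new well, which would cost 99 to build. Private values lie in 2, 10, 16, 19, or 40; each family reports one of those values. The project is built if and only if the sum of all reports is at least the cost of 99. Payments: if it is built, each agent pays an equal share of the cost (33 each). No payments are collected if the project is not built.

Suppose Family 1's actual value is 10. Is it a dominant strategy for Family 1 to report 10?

Check each profile of the others' reports and compare truth against every alternative report.
Others report (2, 2): truth gives 0, best alternative gives 0.
Others report (2, 10): truth gives 0, best alternative gives 0.
Others report (2, 16): truth gives 0, best alternative gives 0.
Others report (2, 19): truth gives 0, best alternative gives 0.
Others report (2, 40): truth gives 0, best alternative gives 0.
Others report (10, 2): truth gives 0, best alternative gives 0.
(Remaining 19 profiles checked similarly; truth is weakly best in each.)
In every case the truthful report is at least as good as any alternative, so it is a dominant strategy.

Yes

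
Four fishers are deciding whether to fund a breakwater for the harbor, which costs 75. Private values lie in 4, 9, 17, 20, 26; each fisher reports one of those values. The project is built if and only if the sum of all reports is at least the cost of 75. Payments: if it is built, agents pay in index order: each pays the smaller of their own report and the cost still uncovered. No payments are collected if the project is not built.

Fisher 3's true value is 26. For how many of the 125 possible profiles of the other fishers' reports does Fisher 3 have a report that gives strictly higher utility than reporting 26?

Others report (4, 26, 26): truth gives 0; report 20 gives 6 > 0. Violating.
Others report (9, 20, 26): truth gives 0; report 20 gives 6 > 0. Violating.
Others report (9, 26, 20): truth gives 0; report 20 gives 6 > 0. Violating.
Others report (9, 26, 26): truth gives 0; report 17 gives 9 > 0. Violating.
Others report (4, 4, 4): truth gives 0; no alternative beats it.
Others report (4, 4, 9): truth gives 0; no alternative beats it.
(Checking all 125 profiles: 35 have a profitable deviation, 90 do not.)

35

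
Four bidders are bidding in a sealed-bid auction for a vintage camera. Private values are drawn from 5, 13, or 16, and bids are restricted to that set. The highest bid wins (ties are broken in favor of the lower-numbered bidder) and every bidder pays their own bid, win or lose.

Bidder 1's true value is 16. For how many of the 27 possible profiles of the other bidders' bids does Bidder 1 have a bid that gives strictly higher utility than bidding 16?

Others bid (5, 5, 5): truth gives 0; bid 5 gives 11 > 0. Violating.
Others bid (5, 5, 13): truth gives 0; bid 13 gives 3 > 0. Violating.
Others bid (5, 13, 5): truth gives 0; bid 13 gives 3 > 0. Violating.
Others bid (5, 13, 13): truth gives 0; bid 13 gives 3 > 0. Violating.
Others bid (5, 5, 16): truth gives 0; no alternative beats it.
Others bid (5, 13, 16): truth gives 0; no alternative beats it.
(Checking all 27 profiles: 8 have a profitable deviation, 19 do not.)

8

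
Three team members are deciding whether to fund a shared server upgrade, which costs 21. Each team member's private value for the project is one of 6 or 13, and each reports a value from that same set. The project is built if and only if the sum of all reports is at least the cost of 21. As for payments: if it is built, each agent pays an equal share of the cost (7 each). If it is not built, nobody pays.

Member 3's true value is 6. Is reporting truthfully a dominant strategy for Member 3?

Yes

Check each profile of the others' reports and compare truth against every alternative report.
Others report (6, 6): truth gives 0, best alternative gives -1.
Others report (6, 13): truth gives -1, best alternative gives -1.
Others report (13, 6): truth gives -1, best alternative gives -1.
Others report (13, 13): truth gives -1, best alternative gives -1.
In every case the truthful report is at least as good as any alternative, so it is a dominant strategy.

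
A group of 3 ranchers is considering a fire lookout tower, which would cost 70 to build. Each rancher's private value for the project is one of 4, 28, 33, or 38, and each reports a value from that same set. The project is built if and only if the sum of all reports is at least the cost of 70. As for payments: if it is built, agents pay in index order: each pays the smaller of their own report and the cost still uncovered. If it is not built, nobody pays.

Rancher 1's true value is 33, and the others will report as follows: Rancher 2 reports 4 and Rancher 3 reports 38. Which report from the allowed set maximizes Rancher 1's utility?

Report 4: project not built, utility 0.
Report 28: project built, pays 28, utility 33 - 28 = 5.
Report 33: project built, pays 33, utility 33 - 33 = 0.
Report 38: project built, pays 38, utility 33 - 38 = -5.
The best choice is 28 with utility 5.

28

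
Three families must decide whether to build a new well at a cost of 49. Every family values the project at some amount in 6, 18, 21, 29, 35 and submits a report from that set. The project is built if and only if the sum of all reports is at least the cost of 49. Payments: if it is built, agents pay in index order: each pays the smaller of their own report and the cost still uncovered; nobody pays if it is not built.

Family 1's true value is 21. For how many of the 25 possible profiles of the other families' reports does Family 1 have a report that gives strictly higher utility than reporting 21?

Others report (6, 29): truth gives 0; report 18 gives 3 > 0. Violating.
Others report (6, 35): truth gives 0; report 18 gives 3 > 0. Violating.
Others report (18, 18): truth gives 0; report 18 gives 3 > 0. Violating.
Others report (18, 21): truth gives 0; report 18 gives 3 > 0. Violating.
Others report (6, 6): truth gives 0; no alternative beats it.
Others report (6, 18): truth gives 0; no alternative beats it.
(Checking all 25 profiles: 20 have a profitable deviation, 5 do not.)

20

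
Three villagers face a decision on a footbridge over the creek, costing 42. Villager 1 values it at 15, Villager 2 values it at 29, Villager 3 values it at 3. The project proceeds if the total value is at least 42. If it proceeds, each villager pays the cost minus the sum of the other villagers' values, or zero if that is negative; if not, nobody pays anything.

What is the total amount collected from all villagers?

Total value 47 ≥ cost 42, so it is built.
Villager 1: others sum to 32; max(0, 42 - 32) = 10.
Villager 2: others sum to 18; max(0, 42 - 18) = 24.
Villager 3: others sum to 44; max(0, 42 - 44) = 0.
Total collected = 10 + 24 + 0 = 34.

34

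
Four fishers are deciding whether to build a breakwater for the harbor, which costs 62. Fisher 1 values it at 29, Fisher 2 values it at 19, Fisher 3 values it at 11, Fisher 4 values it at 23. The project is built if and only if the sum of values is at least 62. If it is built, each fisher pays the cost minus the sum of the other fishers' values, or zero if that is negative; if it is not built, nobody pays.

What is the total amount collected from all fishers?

Total value 82 ≥ cost 62, so it is built.
Fisher 1: others sum to 53; max(0, 62 - 53) = 9.
Fisher 2: others sum to 63; max(0, 62 - 63) = 0.
Fisher 3: others sum to 71; max(0, 62 - 71) = 0.
Fisher 4: others sum to 59; max(0, 62 - 59) = 3.
Total collected = 9 + 0 + 0 + 3 = 12.

12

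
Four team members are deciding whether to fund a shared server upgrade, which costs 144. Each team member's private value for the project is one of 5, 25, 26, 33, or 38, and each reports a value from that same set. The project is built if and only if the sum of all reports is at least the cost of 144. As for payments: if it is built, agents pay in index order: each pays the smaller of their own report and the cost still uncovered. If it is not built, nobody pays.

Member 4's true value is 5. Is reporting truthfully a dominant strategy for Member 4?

Yes

Check each profile of the others' reports and compare truth against every alternative report.
Others report (5, 5, 5): truth gives 0, best alternative gives 0.
Others report (5, 5, 25): truth gives 0, best alternative gives 0.
Others report (5, 5, 26): truth gives 0, best alternative gives 0.
Others report (5, 5, 33): truth gives 0, best alternative gives 0.
Others report (5, 5, 38): truth gives 0, best alternative gives 0.
Others report (5, 25, 5): truth gives 0, best alternative gives 0.
(Remaining 119 profiles checked similarly; truth is weakly best in each.)
In every case the truthful report is at least as good as any alternative, so it is a dominant strategy.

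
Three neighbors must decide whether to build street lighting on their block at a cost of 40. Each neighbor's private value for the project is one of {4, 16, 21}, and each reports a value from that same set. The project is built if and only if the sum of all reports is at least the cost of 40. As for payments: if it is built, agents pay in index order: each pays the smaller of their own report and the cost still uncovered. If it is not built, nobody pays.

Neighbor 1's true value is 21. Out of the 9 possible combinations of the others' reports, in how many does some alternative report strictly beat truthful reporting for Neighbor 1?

6

Others report (4, 21): truth gives 0; report 16 gives 5 > 0. Violating.
Others report (16, 16): truth gives 0; report 16 gives 5 > 0. Violating.
Others report (16, 21): truth gives 0; report 4 gives 17 > 0. Violating.
Others report (21, 4): truth gives 0; report 16 gives 5 > 0. Violating.
Others report (4, 4): truth gives 0; no alternative beats it.
Others report (4, 16): truth gives 0; no alternative beats it.
(Checking all 9 profiles: 6 have a profitable deviation, 3 do not.)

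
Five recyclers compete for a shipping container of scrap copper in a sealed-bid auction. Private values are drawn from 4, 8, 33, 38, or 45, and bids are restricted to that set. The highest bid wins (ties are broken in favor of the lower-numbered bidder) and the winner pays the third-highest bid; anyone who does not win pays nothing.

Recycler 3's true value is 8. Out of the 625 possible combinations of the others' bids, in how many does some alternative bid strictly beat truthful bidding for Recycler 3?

12

Others bid (4, 4, 4, 33): truth gives 0; bid 33 gives 4 > 0. Violating.
Others bid (4, 4, 4, 38): truth gives 0; bid 38 gives 4 > 0. Violating.
Others bid (4, 4, 4, 45): truth gives 0; bid 45 gives 4 > 0. Violating.
Others bid (4, 4, 33, 4): truth gives 0; bid 33 gives 4 > 0. Violating.
Others bid (4, 4, 4, 4): truth gives 4; no alternative beats it.
Others bid (4, 4, 4, 8): truth gives 4; no alternative beats it.
(Checking all 625 profiles: 12 have a profitable deviation, 613 do not.)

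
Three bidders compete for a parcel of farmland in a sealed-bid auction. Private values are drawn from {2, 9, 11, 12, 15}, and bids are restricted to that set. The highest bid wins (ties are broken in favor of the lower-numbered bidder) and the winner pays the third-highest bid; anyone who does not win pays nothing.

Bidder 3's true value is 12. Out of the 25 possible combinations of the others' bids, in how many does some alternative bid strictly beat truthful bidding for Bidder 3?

6

Others bid (2, 12): truth gives 0; bid 15 gives 10 > 0. Violating.
Others bid (9, 12): truth gives 0; bid 15 gives 3 > 0. Violating.
Others bid (11, 12): truth gives 0; bid 15 gives 1 > 0. Violating.
Others bid (12, 2): truth gives 0; bid 15 gives 10 > 0. Violating.
Others bid (2, 2): truth gives 10; no alternative beats it.
Others bid (2, 9): truth gives 10; no alternative beats it.
(Checking all 25 profiles: 6 have a profitable deviation, 19 do not.)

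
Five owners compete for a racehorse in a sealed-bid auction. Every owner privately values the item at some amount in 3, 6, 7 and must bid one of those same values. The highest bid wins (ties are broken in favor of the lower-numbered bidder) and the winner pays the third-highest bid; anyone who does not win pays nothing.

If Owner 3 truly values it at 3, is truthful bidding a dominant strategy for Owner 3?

Yes

Check each profile of the others' bids and compare truth against every alternative bid.
Others bid (3, 3, 6, 6): truth gives 0, best alternative gives -3.
Others bid (3, 3, 3, 3): truth gives 0, best alternative gives 0.
Others bid (3, 3, 3, 6): truth gives 0, best alternative gives 0.
Others bid (3, 3, 3, 7): truth gives 0, best alternative gives 0.
Others bid (3, 3, 6, 3): truth gives 0, best alternative gives 0.
Others bid (3, 3, 6, 7): truth gives 0, best alternative gives 0.
(Remaining 75 profiles checked similarly; truth is weakly best in each.)
In every case the truthful bid is at least as good as any alternative, so it is a dominant strategy.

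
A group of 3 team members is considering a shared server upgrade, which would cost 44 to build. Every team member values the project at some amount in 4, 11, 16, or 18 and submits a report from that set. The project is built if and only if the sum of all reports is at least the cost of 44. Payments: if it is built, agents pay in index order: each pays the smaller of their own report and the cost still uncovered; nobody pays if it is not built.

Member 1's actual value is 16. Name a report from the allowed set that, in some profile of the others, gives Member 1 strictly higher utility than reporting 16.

Suppose Member 2 reports 16 and Member 3 reports 18.
Report 16: project built, pays 16, utility 16 - 16 = 0.
Report 11: project built, pays 11, utility 16 - 11 = 5.
So reporting 11 beats truth here (5 > 0).

11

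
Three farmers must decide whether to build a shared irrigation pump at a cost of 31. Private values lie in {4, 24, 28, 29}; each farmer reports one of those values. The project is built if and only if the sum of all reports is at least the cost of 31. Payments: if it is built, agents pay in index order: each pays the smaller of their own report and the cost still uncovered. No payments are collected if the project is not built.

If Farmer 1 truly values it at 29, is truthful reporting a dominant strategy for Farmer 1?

Consider the case where Farmer 2 reports 4 and Farmer 3 reports 4.
Truthful report 29: project built, pays 29, utility 29 - 29 = 0.
Report 24 instead: project built, pays 24, utility 29 - 24 = 5.
Since 5 > 0, reporting 24 is strictly better here, so truthful reporting is not dominant.

No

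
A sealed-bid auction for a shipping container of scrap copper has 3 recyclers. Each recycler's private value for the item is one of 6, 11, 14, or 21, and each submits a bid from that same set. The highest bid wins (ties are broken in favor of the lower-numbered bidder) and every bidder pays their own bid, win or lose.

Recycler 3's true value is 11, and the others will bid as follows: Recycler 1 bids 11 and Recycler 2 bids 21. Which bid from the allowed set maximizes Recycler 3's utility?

6

Bid 6: loses but pays 6, utility -6.
Bid 11: loses but pays 11, utility -11.
Bid 14: loses but pays 14, utility -14.
Bid 21: loses but pays 21, utility -21.
The best choice is 6 with utility -6.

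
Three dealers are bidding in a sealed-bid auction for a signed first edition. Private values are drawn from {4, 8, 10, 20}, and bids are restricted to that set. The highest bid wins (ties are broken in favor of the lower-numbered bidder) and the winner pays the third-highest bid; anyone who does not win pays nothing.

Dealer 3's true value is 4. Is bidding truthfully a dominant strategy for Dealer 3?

Yes

Check each profile of the others' bids and compare truth against every alternative bid.
Others bid (4, 4): truth gives 0, best alternative gives 0.
Others bid (4, 8): truth gives 0, best alternative gives 0.
Others bid (4, 10): truth gives 0, best alternative gives 0.
Others bid (4, 20): truth gives 0, best alternative gives 0.
Others bid (8, 4): truth gives 0, best alternative gives 0.
Others bid (8, 8): truth gives 0, best alternative gives 0.
(Remaining 10 profiles checked similarly; truth is weakly best in each.)
In every case the truthful bid is at least as good as any alternative, so it is a dominant strategy.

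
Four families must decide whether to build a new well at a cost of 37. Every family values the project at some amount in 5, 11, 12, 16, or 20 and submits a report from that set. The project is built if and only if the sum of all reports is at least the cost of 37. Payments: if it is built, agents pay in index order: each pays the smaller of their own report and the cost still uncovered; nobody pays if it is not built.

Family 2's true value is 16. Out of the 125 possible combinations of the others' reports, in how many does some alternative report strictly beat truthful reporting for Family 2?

Others report (5, 5, 16): truth gives 0; report 11 gives 5 > 0. Violating.
Others report (5, 5, 20): truth gives 0; report 11 gives 5 > 0. Violating.
Others report (5, 11, 11): truth gives 0; report 11 gives 5 > 0. Violating.
Others report (5, 11, 12): truth gives 0; report 11 gives 5 > 0. Violating.
Others report (5, 5, 5): truth gives 0; no alternative beats it.
Others report (5, 5, 11): truth gives 0; no alternative beats it.
(Checking all 125 profiles: 118 have a profitable deviation, 7 do not.)

118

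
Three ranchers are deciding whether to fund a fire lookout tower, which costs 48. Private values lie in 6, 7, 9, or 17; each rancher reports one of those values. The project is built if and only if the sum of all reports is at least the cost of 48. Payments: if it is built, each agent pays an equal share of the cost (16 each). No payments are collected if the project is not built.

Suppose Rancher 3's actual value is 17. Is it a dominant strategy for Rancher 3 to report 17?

Yes

Check each profile of the others' reports and compare truth against every alternative report.
Others report (17, 17): truth gives 1, best alternative gives 0.
Others report (6, 6): truth gives 0, best alternative gives 0.
Others report (6, 7): truth gives 0, best alternative gives 0.
Others report (6, 9): truth gives 0, best alternative gives 0.
Others report (6, 17): truth gives 0, best alternative gives 0.
Others report (7, 6): truth gives 0, best alternative gives 0.
(Remaining 10 profiles checked similarly; truth is weakly best in each.)
In every case the truthful report is at least as good as any alternative, so it is a dominant strategy.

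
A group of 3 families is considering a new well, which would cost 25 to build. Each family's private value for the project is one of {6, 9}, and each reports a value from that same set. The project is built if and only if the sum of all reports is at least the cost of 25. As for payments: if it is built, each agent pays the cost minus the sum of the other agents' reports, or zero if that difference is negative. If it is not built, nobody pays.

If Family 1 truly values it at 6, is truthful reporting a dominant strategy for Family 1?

Yes

Check each profile of the others' reports and compare truth against every alternative report.
Others report (9, 9): truth gives 0, best alternative gives -1.
Others report (6, 6): truth gives 0, best alternative gives 0.
Others report (6, 9): truth gives 0, best alternative gives 0.
Others report (9, 6): truth gives 0, best alternative gives 0.
In every case the truthful report is at least as good as any alternative, so it is a dominant strategy.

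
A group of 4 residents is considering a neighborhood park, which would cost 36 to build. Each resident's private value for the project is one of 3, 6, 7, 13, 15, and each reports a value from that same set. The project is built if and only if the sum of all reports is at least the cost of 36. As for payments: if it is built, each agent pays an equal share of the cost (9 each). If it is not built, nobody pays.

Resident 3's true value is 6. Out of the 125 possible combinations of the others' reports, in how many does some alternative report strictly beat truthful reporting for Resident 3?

Others report (3, 13, 15): truth gives -3; report 3 gives 0 > -3. Violating.
Others report (3, 15, 13): truth gives -3; report 3 gives 0 > -3. Violating.
Others report (6, 13, 13): truth gives -3; report 3 gives 0 > -3. Violating.
Others report (13, 3, 15): truth gives -3; report 3 gives 0 > -3. Violating.
Others report (3, 3, 3): truth gives 0; no alternative beats it.
Others report (3, 3, 6): truth gives 0; no alternative beats it.
(Checking all 125 profiles: 9 have a profitable deviation, 116 do not.)

9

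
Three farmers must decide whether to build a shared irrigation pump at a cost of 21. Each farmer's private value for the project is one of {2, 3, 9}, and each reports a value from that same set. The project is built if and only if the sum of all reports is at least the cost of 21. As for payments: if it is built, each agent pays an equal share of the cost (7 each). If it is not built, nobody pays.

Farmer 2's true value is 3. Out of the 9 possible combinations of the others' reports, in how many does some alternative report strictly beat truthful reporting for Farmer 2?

Others report (9, 9): truth gives -4; report 2 gives 0 > -4. Violating.
Others report (2, 2): truth gives 0; no alternative beats it.
Others report (2, 3): truth gives 0; no alternative beats it.
(Checking all 9 profiles: 1 has a profitable deviation, 8 do not.)

1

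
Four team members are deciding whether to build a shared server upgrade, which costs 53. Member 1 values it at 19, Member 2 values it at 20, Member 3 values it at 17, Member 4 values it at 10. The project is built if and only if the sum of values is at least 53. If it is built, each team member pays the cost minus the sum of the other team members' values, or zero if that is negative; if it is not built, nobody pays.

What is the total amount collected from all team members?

17

Total value 66 ≥ cost 53, so it is built.
Member 1: others sum to 47; max(0, 53 - 47) = 6.
Member 2: others sum to 46; max(0, 53 - 46) = 7.
Member 3: others sum to 49; max(0, 53 - 49) = 4.
Member 4: others sum to 56; max(0, 53 - 56) = 0.
Total collected = 6 + 7 + 4 + 0 = 17.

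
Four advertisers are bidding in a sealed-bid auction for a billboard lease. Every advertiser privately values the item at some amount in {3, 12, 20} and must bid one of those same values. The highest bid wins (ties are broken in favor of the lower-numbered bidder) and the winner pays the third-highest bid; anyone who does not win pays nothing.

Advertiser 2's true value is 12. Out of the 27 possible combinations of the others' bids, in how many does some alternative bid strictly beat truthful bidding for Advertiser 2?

3

Others bid (3, 3, 20): truth gives 0; bid 20 gives 9 > 0. Violating.
Others bid (3, 20, 3): truth gives 0; bid 20 gives 9 > 0. Violating.
Others bid (12, 3, 3): truth gives 0; bid 20 gives 9 > 0. Violating.
Others bid (3, 3, 3): truth gives 9; no alternative beats it.
Others bid (3, 3, 12): truth gives 9; no alternative beats it.
(Checking all 27 profiles: 3 have a profitable deviation, 24 do not.)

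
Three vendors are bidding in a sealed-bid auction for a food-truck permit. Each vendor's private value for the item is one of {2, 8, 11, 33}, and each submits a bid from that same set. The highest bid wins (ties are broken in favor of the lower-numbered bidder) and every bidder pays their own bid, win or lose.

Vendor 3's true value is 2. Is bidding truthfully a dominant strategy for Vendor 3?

Yes

Check each profile of the others' bids and compare truth against every alternative bid.
Others bid (2, 8): truth gives -2, best alternative gives -8.
Others bid (2, 11): truth gives -2, best alternative gives -8.
Others bid (2, 33): truth gives -2, best alternative gives -8.
Others bid (8, 2): truth gives -2, best alternative gives -8.
Others bid (8, 8): truth gives -2, best alternative gives -8.
Others bid (8, 11): truth gives -2, best alternative gives -8.
(Remaining 10 profiles checked similarly; truth is weakly best in each.)
In every case the truthful bid is at least as good as any alternative, so it is a dominant strategy.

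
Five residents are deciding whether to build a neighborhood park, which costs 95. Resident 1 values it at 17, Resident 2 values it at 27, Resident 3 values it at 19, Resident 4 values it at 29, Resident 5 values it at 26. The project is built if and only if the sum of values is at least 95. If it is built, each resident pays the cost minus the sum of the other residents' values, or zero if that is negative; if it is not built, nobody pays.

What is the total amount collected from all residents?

Total value 118 ≥ cost 95, so it is built.
Resident 1: others sum to 101; max(0, 95 - 101) = 0.
Resident 2: others sum to 91; max(0, 95 - 91) = 4.
Resident 3: others sum to 99; max(0, 95 - 99) = 0.
Resident 4: others sum to 89; max(0, 95 - 89) = 6.
Resident 5: others sum to 92; max(0, 95 - 92) = 3.
Total collected = 0 + 4 + 0 + 6 + 3 = 13.

13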